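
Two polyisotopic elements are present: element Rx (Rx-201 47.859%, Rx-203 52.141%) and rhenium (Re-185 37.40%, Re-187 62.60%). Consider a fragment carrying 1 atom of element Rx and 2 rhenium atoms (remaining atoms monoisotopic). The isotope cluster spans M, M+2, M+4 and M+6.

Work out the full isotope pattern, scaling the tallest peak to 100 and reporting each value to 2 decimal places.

Element Rx pattern (n=1): 0.47859 : 0.52141
Rhenium pattern (n=2): 0.139876 : 0.468248 : 0.391876
Convolve the two distributions (both contribute in 2-u steps):
  M: 0.47859×0.139876 = 0.066943
  M+2: 0.47859×0.468248 + 0.52141×0.139876 = 0.297032
  M+4: 0.47859×0.391876 + 0.52141×0.468248 = 0.431697
  M+6: 0.52141×0.391876 = 0.204328
Scale to base peak (0.431697) = 100: 15.51 : 68.81 : 100.00 : 47.33

15.51 : 68.81 : 100.00 : 47.33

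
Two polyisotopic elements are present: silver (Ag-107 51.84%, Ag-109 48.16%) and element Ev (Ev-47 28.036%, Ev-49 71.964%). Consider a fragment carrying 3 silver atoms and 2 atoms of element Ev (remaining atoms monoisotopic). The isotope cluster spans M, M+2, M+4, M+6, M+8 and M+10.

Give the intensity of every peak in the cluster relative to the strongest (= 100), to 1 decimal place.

3.1 : 24.4 : 72.4 : 100.0 : 65.2 : 16.3

Silver pattern (n=3): 0.13931407 : 0.38827347 : 0.36071085 : 0.11170161
Element Ev pattern (n=2): 0.07860173 : 0.40351654 : 0.51788173
Convolve the two distributions (both contribute in 2-u steps):
  M: 0.13931407×0.07860173 = 0.010950
  M+2: 0.13931407×0.40351654 + 0.38827347×0.07860173 = 0.086734
  M+4: 0.13931407×0.51788173 + 0.38827347×0.40351654 + 0.36071085×0.07860173 = 0.257175
  M+6: 0.38827347×0.51788173 + 0.36071085×0.40351654 + 0.11170161×0.07860173 = 0.355412
  M+8: 0.36071085×0.51788173 + 0.11170161×0.40351654 = 0.231879
  M+10: 0.11170161×0.51788173 = 0.057848
Scale to base peak (0.355412) = 100: 3.1 : 24.4 : 72.4 : 100.0 : 65.2 : 16.3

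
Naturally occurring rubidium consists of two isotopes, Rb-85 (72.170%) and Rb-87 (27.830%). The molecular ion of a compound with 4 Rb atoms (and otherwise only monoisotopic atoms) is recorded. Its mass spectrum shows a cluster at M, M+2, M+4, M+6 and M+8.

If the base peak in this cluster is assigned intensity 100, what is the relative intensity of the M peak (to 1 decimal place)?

Binomial terms of (0.72170 + 0.27830)^4: M 0.2713, M+2 0.4184, M+4 0.2420, M+6 0.0622, M+8 0.0060 → M+2 is the base peak.
P(M+2) = C(4,1) × 0.72170^3 × 0.27830^1 = 4 × 0.37589809 × 0.2783 = 0.418450 (base)
P(M) = C(4,0) × 0.72170^4 × 0.27830^0 = 1 × 0.27128565 × 1.0000 = 0.271286
Relative intensity = 0.271286 / 0.418450 × 100 = 64.8

64.8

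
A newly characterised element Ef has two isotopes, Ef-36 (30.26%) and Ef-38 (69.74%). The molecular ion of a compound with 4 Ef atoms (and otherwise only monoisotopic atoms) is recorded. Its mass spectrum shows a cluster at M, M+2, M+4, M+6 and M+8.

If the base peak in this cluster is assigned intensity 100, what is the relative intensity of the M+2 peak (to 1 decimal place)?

18.8

Binomial terms of (0.3026 + 0.6974)^4: M 0.0084, M+2 0.0773, M+4 0.2672, M+6 0.4106, M+8 0.2366 → M+6 is the base peak.
P(M+6) = C(4,3) × 0.3026^1 × 0.6974^3 = 4 × 0.3026 × 0.33919218 = 0.410558 (base)
P(M+2) = C(4,1) × 0.3026^3 × 0.6974^1 = 4 × 0.0277081 × 0.6974 = 0.077295
Relative intensity = 0.077295 / 0.410558 × 100 = 18.8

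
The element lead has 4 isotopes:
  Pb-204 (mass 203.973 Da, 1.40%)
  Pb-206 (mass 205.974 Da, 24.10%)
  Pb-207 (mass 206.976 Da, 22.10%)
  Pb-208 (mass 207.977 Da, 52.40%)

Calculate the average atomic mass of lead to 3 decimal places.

Average mass = Σ (abundance × isotope mass) = 0.0140 × 203.973 + 0.2410 × 205.974 + 0.2210 × 206.976 + 0.5240 × 207.977
= 2.8556 + 49.6397 + 45.7417 + 108.9799 = 207.2169 Da

207.217 Da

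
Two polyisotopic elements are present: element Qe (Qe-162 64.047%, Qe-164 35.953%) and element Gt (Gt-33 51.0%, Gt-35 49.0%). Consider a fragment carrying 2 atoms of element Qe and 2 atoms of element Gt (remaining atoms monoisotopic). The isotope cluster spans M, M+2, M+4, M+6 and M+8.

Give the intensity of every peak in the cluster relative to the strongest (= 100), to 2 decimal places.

29.45 : 89.65 : 100.00 : 48.35 : 8.57

Element Qe pattern (n=2): 0.41020182 : 0.46053636 : 0.12926182
Element Gt pattern (n=2): 0.2601 : 0.4998 : 0.2401
Convolve the two distributions (both contribute in 2-u steps):
  M: 0.41020182×0.2601 = 0.106693
  M+2: 0.41020182×0.4998 + 0.46053636×0.2601 = 0.324804
  M+4: 0.41020182×0.2401 + 0.46053636×0.4998 + 0.12926182×0.2601 = 0.362287
  M+6: 0.46053636×0.2401 + 0.12926182×0.4998 = 0.175180
  M+8: 0.12926182×0.2401 = 0.031036
Scale to base peak (0.362287) = 100: 29.45 : 89.65 : 100.00 : 48.35 : 8.57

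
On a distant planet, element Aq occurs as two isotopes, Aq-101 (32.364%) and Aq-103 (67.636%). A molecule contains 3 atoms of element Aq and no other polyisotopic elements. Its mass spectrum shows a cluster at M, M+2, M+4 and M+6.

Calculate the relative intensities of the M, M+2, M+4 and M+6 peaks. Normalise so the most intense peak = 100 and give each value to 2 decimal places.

7.63 : 47.85 : 100.00 : 69.66

The 3 Aq atoms are independent, so intensities follow the terms of (0.32364 + 0.67636)^3.
P(M) = 0.32364^3 = 0.033899
P(M+2) = 3 × 0.32364^2 × 0.67636^1 = 0.212532
P(M+4) = 3 × 0.32364^1 × 0.67636^2 = 0.444160
P(M+6) = 0.67636^3 = 0.309410
The M+4 peak is largest (0.444160); scaling to 100 gives 7.63 : 47.85 : 100.00 : 69.66.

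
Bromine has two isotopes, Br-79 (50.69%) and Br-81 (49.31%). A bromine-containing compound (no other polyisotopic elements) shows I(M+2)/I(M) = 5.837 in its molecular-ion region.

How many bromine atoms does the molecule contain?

6

The M+2/M ratio from n Br atoms is n · q/p = n · 0.4931/0.5069.
n = 5.837 × 0.5069/0.4931 = 6.00 ≈ 6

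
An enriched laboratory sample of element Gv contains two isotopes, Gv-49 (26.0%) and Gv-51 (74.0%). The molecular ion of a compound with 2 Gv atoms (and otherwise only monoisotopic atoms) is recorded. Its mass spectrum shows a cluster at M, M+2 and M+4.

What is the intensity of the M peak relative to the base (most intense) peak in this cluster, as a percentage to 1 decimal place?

Binomial terms of (0.260 + 0.740)^2: M 0.0676, M+2 0.3848, M+4 0.5476 → M+4 is the base peak.
P(M+4) = C(2,2) × 0.260^0 × 0.740^2 = 1 × 1.0000 × 0.5476 = 0.547600 (base)
P(M) = C(2,0) × 0.260^2 × 0.740^0 = 1 × 0.0676 × 1.0000 = 0.067600
Relative intensity = 0.067600 / 0.547600 × 100 = 12.3

12.3%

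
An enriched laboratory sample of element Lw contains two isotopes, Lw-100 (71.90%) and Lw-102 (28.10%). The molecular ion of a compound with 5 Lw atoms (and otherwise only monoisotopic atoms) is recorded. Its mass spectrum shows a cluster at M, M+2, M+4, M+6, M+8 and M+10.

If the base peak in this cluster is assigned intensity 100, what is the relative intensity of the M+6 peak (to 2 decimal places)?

30.55

Term probabilities: M 0.1922, M+2 0.3755, M+4 0.2935, M+6 0.1147, M+8 0.0224, M+10 0.0018. Base peak = M+2.
P(M+2) = C(5,1) × 0.7190^4 × 0.2810^1 = 5 × 0.26724868 × 0.2810 = 0.375484 (base)
P(M+6) = C(5,3) × 0.7190^2 × 0.2810^3 = 10 × 0.516961 × 0.02218804 = 0.114704
Relative intensity = 0.114704 / 0.375484 × 100 = 30.55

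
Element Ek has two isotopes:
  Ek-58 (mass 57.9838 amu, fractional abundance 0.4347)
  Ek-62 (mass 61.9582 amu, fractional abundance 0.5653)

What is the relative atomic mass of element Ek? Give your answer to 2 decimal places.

Ar = Σ fᵢ·mᵢ = 0.4347 × 57.9838 + 0.5653 × 61.9582
= 25.20556 + 35.02497 = 60.23053 amu

60.23 amu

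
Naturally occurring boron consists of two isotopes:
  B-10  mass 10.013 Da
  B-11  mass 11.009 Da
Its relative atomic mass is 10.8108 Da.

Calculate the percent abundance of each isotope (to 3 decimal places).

B-10: 19.900%, B-11: 80.100%

Let x be the fractional abundance of B-10; then B-11 has abundance 1 − x.
10.013·x + 11.009·(1 − x) = 10.8108
(10.013 − 11.009)·x = 10.8108 − 11.009
x = -0.1982 / -0.996 = 0.19900 → 19.900% B-10, 80.100% B-11.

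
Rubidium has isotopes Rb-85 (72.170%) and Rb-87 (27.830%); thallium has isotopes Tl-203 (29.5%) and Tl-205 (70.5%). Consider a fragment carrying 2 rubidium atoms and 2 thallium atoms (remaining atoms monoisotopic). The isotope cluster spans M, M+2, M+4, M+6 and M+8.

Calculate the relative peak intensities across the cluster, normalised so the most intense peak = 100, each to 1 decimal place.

10.5 : 58.1 : 100.0 : 53.6 : 8.9

Rubidium pattern (n=2): 0.52085089 : 0.40169822 : 0.07745089
Thallium pattern (n=2): 0.087025 : 0.41595 : 0.497025
Convolve the two distributions (both contribute in 2-u steps):
  M: 0.52085089×0.087025 = 0.045327
  M+2: 0.52085089×0.41595 + 0.40169822×0.087025 = 0.251606
  M+4: 0.52085089×0.497025 + 0.40169822×0.41595 + 0.07745089×0.087025 = 0.432702
  M+6: 0.40169822×0.497025 + 0.07745089×0.41595 = 0.231870
  M+8: 0.07745089×0.497025 = 0.038495
Scale to base peak (0.432702) = 100: 10.5 : 58.1 : 100.0 : 53.6 : 8.9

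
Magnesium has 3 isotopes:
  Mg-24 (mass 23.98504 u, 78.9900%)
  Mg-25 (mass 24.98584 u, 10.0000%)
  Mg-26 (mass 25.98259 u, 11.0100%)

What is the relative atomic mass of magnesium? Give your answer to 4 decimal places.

Weight each isotope mass by its fractional abundance: 0.789900 × 23.98504 + 0.100000 × 24.98584 + 0.110100 × 25.98259
= 18.945783 + 2.498584 + 2.860683 = 24.305050 u

24.3051 u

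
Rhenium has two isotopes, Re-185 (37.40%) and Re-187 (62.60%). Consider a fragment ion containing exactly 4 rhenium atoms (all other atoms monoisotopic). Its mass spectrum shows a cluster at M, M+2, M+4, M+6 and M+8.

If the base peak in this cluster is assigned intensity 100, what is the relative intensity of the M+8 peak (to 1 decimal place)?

Binomial terms of (0.3740 + 0.6260)^4: M 0.0196, M+2 0.1310, M+4 0.3289, M+6 0.3670, M+8 0.1536 → M+6 is the base peak.
P(M+6) = C(4,3) × 0.3740^1 × 0.6260^3 = 4 × 0.3740 × 0.24531438 = 0.366990 (base)
P(M+8) = C(4,4) × 0.3740^0 × 0.6260^4 = 1 × 1.0000 × 0.1535668 = 0.153567
Relative intensity = 0.153567 / 0.366990 × 100 = 41.8

41.8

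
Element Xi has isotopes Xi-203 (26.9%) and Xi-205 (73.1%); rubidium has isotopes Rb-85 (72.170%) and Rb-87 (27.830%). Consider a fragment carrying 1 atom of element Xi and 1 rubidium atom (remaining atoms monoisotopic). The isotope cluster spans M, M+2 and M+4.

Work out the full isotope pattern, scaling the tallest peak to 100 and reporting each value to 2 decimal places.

32.23 : 100.00 : 33.77

Element Xi pattern (n=1): 0.2690 : 0.7310
Rubidium pattern (n=1): 0.7217 : 0.2783
Convolve the two distributions (both contribute in 2-u steps):
  M: 0.2690×0.7217 = 0.194137
  M+2: 0.2690×0.2783 + 0.7310×0.7217 = 0.602425
  M+4: 0.7310×0.2783 = 0.203437
Scale to base peak (0.602425) = 100: 32.23 : 100.00 : 33.77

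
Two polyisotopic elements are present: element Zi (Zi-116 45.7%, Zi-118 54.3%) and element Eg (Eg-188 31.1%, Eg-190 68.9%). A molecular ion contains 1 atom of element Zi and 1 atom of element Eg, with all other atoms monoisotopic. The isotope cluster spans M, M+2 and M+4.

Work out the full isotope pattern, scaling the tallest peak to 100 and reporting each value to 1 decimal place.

29.4 : 100.0 : 77.3

Element Zi pattern (n=1): 0.4570 : 0.5430
Element Eg pattern (n=1): 0.3110 : 0.6890
Convolve the two distributions (both contribute in 2-u steps):
  M: 0.4570×0.3110 = 0.142127
  M+2: 0.4570×0.6890 + 0.5430×0.3110 = 0.483746
  M+4: 0.5430×0.6890 = 0.374127
Scale to base peak (0.483746) = 100: 29.4 : 100.0 : 77.3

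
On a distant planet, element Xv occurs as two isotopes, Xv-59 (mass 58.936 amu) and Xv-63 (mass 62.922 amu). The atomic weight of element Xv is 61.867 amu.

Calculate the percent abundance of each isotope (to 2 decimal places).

Xv-59: 26.47%, Xv-63: 73.53%

Let x be the fractional abundance of Xv-59; then Xv-63 has abundance 1 − x.
58.936·x + 62.922·(1 − x) = 61.867
(58.936 − 62.922)·x = 61.867 − 62.922
x = -1.055 / -3.986 = 0.26468 → 26.47% Xv-59, 73.53% Xv-63.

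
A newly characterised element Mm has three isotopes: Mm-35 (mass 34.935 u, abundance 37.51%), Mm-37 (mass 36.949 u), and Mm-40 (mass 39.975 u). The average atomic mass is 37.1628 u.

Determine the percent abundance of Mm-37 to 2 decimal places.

30.46%

Let x and y be the fractions of Mm-37 and Mm-40. Then x + y = 1 − 0.3751 = 0.6249 and 36.949x + 39.975y = 37.1628 − 0.3751×34.935 = 24.0586815.
Substituting: 36.949x + 39.975(0.6249 − x) = 24.0586815
(36.949 − 39.975)x = -0.921696  ⇒  x = 0.30459, y = 0.32031
Mm-37: 30.46%, Mm-40: 32.03%.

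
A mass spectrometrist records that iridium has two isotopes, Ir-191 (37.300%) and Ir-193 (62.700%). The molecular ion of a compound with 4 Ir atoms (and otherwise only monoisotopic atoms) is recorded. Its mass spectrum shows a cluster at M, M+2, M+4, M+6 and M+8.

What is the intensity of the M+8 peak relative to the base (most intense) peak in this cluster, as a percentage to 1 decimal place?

Binomial terms of (0.37300 + 0.62700)^4: M 0.0194, M+2 0.1302, M+4 0.3282, M+6 0.3678, M+8 0.1546 → M+6 is the base peak.
P(M+6) = C(4,3) × 0.37300^1 × 0.62700^3 = 4 × 0.3730 × 0.24649188 = 0.367766 (base)
P(M+8) = C(4,4) × 0.37300^0 × 0.62700^4 = 1 × 1.0000 × 0.15455041 = 0.154550
Relative intensity = 0.154550 / 0.367766 × 100 = 42.0

42.0%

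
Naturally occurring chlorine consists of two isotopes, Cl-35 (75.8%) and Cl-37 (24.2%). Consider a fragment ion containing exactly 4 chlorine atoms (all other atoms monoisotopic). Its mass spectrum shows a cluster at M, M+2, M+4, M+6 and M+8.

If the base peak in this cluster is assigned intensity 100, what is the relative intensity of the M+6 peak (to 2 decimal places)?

(0.758 + 0.242)^4 gives M 0.3301, M+2 0.4216, M+4 0.2019, M+6 0.0430, M+8 0.0034; the largest is M+2.
P(M+2) = C(4,1) × 0.758^3 × 0.242^1 = 4 × 0.43551951 × 0.2420 = 0.421583 (base)
P(M+6) = C(4,3) × 0.758^1 × 0.242^3 = 4 × 0.7580 × 0.01417249 = 0.042971
Relative intensity = 0.042971 / 0.421583 × 100 = 10.19

10.19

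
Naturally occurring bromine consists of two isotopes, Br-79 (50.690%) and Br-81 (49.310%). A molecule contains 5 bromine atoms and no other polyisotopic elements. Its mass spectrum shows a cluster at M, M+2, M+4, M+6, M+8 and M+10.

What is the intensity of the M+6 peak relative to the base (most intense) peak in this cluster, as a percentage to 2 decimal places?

Binomial terms of (0.50690 + 0.49310)^5: M 0.0335, M+2 0.1628, M+4 0.3167, M+6 0.3081, M+8 0.1498, M+10 0.0292 → M+4 is the base peak.
P(M+4) = C(5,2) × 0.50690^3 × 0.49310^2 = 10 × 0.13024674 × 0.24314761 = 0.316692 (base)
P(M+6) = C(5,3) × 0.50690^2 × 0.49310^3 = 10 × 0.25694761 × 0.11989609 = 0.308070
Relative intensity = 0.308070 / 0.316692 × 100 = 97.28

97.28%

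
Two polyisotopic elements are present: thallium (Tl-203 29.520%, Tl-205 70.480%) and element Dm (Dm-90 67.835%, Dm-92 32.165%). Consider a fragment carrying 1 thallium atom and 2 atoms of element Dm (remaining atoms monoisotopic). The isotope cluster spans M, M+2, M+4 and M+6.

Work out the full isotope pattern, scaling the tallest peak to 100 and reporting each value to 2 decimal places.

Thallium pattern (n=1): 0.2952 : 0.7048
Element Dm pattern (n=2): 0.46015872 : 0.43638256 : 0.10345872
Convolve the two distributions (both contribute in 2-u steps):
  M: 0.2952×0.46015872 = 0.135839
  M+2: 0.2952×0.43638256 + 0.7048×0.46015872 = 0.453140
  M+4: 0.2952×0.10345872 + 0.7048×0.43638256 = 0.338103
  M+6: 0.7048×0.10345872 = 0.072918
Scale to base peak (0.453140) = 100: 29.98 : 100.00 : 74.61 : 16.09

29.98 : 100.00 : 74.61 : 16.09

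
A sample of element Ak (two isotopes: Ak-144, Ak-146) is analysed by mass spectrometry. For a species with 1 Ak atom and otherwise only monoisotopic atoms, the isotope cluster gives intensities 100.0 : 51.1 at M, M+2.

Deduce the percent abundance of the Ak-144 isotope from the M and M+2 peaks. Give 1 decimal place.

66.2%

Let p = fractional abundance of Ak-144. I(M+2)/I(M) = [C(1,1)·p^0·(1−p)] / p^1 = 1·(1−p)/p = 51.1/100.0 = 0.5110
(1−p)/p = 0.5110/1 = 0.5110  ⇒  p = 1/(1 + 0.5110) = 0.6618
Ak-144: 66.2%, Ak-146: 33.8%.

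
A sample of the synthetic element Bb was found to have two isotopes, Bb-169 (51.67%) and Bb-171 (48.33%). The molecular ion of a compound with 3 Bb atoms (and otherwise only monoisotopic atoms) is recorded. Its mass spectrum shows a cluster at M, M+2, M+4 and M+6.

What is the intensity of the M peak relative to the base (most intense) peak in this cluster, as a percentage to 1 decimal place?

(0.5167 + 0.4833)^3 gives M 0.1379, M+2 0.3871, M+4 0.3621, M+6 0.1129; the largest is M+2.
P(M+2) = C(3,1) × 0.5167^2 × 0.4833^1 = 3 × 0.26697889 × 0.4833 = 0.387093 (base)
P(M) = C(3,0) × 0.5167^3 × 0.4833^0 = 1 × 0.13794799 × 1.0000 = 0.137948
Relative intensity = 0.137948 / 0.387093 × 100 = 35.6

35.6%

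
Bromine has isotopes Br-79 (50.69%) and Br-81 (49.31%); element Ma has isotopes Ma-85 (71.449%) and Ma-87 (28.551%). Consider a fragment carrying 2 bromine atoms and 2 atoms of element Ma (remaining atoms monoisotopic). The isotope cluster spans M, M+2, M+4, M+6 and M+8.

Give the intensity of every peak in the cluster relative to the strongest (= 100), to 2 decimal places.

Bromine pattern (n=2): 0.25694761 : 0.49990478 : 0.24314761
Element Ma pattern (n=2): 0.51049596 : 0.40798808 : 0.08151596
Convolve the two distributions (both contribute in 2-u steps):
  M: 0.25694761×0.51049596 = 0.131171
  M+2: 0.25694761×0.40798808 + 0.49990478×0.51049596 = 0.360031
  M+4: 0.25694761×0.08151596 + 0.49990478×0.40798808 + 0.24314761×0.51049596 = 0.349026
  M+6: 0.49990478×0.08151596 + 0.24314761×0.40798808 = 0.139952
  M+8: 0.24314761×0.08151596 = 0.019820
Scale to base peak (0.360031) = 100: 36.43 : 100.00 : 96.94 : 38.87 : 5.51

36.43 : 100.00 : 96.94 : 38.87 : 5.51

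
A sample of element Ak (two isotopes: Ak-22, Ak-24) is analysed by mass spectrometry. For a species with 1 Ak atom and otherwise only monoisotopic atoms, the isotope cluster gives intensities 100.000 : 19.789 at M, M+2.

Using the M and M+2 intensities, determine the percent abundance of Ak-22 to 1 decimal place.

Write p for the Ak-22 fraction. I(M+2)/I(M) = [C(1,1)·p^0·(1−p)] / p^1 = 1·(1−p)/p = 19.789/100.000 = 0.1979
(1−p)/p = 0.1979/1 = 0.1979  ⇒  p = 1/(1 + 0.1979) = 0.8348
Ak-22: 83.5%, Ak-24: 16.5%.

83.5%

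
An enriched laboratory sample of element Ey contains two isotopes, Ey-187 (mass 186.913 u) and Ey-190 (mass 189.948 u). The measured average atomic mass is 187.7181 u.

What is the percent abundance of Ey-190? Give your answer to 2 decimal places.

With x = fraction of Ey-187 (so Ey-190 is 1 − x):
186.913·x + 189.948·(1 − x) = 187.7181
(186.913 − 189.948)·x = 187.7181 − 189.948
x = -2.2299 / -3.035 = 0.73473 → 73.47% Ey-187, 26.53% Ey-190.

26.53%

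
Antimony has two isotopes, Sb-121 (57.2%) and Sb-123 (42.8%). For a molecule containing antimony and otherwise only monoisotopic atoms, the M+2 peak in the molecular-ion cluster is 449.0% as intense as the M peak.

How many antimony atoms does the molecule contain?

The M+2/M ratio from n Sb atoms is n · q/p = n · 0.428/0.572.
n = 4.490 × 0.572/0.428 = 6.00 ≈ 6

6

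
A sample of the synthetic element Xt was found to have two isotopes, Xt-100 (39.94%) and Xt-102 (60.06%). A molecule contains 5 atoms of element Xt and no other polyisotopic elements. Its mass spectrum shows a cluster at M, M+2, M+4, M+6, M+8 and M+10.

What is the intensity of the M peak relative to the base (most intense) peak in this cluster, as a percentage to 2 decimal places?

2.94%

(0.3994 + 0.6006)^5 gives M 0.0102, M+2 0.0764, M+4 0.2298, M+6 0.3456, M+8 0.2598, M+10 0.0781; the largest is M+6.
P(M+6) = C(5,3) × 0.3994^2 × 0.6006^3 = 10 × 0.15952036 × 0.21664865 = 0.345599 (base)
P(M) = C(5,0) × 0.3994^5 × 0.6006^0 = 1 × 0.01016343 × 1.0000 = 0.010163
Relative intensity = 0.010163 / 0.345599 × 100 = 2.94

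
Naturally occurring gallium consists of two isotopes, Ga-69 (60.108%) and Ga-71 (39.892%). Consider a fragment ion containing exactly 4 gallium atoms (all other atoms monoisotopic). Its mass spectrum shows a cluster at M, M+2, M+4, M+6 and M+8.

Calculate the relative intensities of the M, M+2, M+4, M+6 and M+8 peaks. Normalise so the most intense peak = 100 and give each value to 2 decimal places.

37.67 : 100.00 : 99.55 : 44.05 : 7.31

The 4 Ga atoms are independent, so intensities follow the terms of (0.60108 + 0.39892)^4.
P(M) = 0.60108^4 = 0.130536
P(M+2) = 4 × 0.60108^3 × 0.39892^1 = 0.346531
P(M+4) = 6 × 0.60108^2 × 0.39892^2 = 0.344975
P(M+6) = 4 × 0.60108^1 × 0.39892^3 = 0.152633
P(M+8) = 0.39892^4 = 0.025325
The M+2 peak is largest (0.346531); scaling to 100 gives 37.67 : 100.00 : 99.55 : 44.05 : 7.31.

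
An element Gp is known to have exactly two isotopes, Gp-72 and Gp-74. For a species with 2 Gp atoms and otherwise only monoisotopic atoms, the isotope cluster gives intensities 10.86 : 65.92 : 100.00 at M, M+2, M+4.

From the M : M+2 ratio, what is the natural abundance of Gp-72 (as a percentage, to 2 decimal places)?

Let p = fractional abundance of Gp-72. I(M+2)/I(M) = [C(2,1)·p^1·(1−p)] / p^2 = 2·(1−p)/p = 65.92/10.86 = 6.0700
(1−p)/p = 6.0700/2 = 3.0350  ⇒  p = 1/(1 + 3.0350) = 0.2478
Gp-72: 24.78%, Gp-74: 75.22%.

24.78%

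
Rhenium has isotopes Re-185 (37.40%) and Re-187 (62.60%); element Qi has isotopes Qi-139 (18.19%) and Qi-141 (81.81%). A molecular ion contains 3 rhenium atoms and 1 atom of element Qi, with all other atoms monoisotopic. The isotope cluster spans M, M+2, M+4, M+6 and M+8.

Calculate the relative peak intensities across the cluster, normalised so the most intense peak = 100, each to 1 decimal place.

2.4 : 22.4 : 72.9 : 100.0 : 49.6

Rhenium pattern (n=3): 0.05231362 : 0.26268713 : 0.43968487 : 0.24531438
Element Qi pattern (n=1): 0.1819 : 0.8181
Convolve the two distributions (both contribute in 2-u steps):
  M: 0.05231362×0.1819 = 0.009516
  M+2: 0.05231362×0.8181 + 0.26268713×0.1819 = 0.090581
  M+4: 0.26268713×0.8181 + 0.43968487×0.1819 = 0.294883
  M+6: 0.43968487×0.8181 + 0.24531438×0.1819 = 0.404329
  M+8: 0.24531438×0.8181 = 0.200692
Scale to base peak (0.404329) = 100: 2.4 : 22.4 : 72.9 : 100.0 : 49.6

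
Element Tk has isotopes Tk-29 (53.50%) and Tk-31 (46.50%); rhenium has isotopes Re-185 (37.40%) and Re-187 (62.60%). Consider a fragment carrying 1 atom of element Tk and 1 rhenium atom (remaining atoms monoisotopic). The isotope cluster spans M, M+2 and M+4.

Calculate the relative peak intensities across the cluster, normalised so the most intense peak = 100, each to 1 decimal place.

Element Tk pattern (n=1): 0.5350 : 0.4650
Rhenium pattern (n=1): 0.3740 : 0.6260
Convolve the two distributions (both contribute in 2-u steps):
  M: 0.5350×0.3740 = 0.200090
  M+2: 0.5350×0.6260 + 0.4650×0.3740 = 0.508820
  M+4: 0.4650×0.6260 = 0.291090
Scale to base peak (0.508820) = 100: 39.3 : 100.0 : 57.2

39.3 : 100.0 : 57.2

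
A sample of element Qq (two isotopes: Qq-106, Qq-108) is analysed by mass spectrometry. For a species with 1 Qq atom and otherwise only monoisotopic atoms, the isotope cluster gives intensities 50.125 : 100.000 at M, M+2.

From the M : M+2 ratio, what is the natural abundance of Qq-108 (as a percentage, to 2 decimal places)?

Let p = fractional abundance of Qq-106. I(M+2)/I(M) = [C(1,1)·p^0·(1−p)] / p^1 = 1·(1−p)/p = 100.000/50.125 = 1.9950
(1−p)/p = 1.9950/1 = 1.9950  ⇒  p = 1/(1 + 1.9950) = 0.3339
Qq-106: 33.39%, Qq-108: 66.61%.

66.61%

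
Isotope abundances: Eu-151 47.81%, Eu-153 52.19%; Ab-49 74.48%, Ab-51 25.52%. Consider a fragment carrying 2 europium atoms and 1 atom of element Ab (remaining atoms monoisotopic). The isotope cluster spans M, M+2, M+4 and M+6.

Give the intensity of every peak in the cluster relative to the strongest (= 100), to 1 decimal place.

Europium pattern (n=2): 0.22857961 : 0.49904078 : 0.27237961
Element Ab pattern (n=1): 0.7448 : 0.2552
Convolve the two distributions (both contribute in 2-u steps):
  M: 0.22857961×0.7448 = 0.170246
  M+2: 0.22857961×0.2552 + 0.49904078×0.7448 = 0.430019
  M+4: 0.49904078×0.2552 + 0.27237961×0.7448 = 0.330224
  M+6: 0.27237961×0.2552 = 0.069511
Scale to base peak (0.430019) = 100: 39.6 : 100.0 : 76.8 : 16.2

39.6 : 100.0 : 76.8 : 16.2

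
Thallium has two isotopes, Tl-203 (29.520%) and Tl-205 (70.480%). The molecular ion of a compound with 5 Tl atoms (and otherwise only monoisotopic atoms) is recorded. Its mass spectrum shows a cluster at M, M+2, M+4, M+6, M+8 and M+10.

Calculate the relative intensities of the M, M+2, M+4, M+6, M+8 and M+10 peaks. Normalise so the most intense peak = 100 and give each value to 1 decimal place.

0.6 : 7.3 : 35.1 : 83.8 : 100.0 : 47.8

Expanding (0.29520 + 0.70480)^5:
P(M) = 0.29520^5 = 0.002242
P(M+2) = 5 × 0.29520^4 × 0.70480^1 = 0.026761
P(M+4) = 10 × 0.29520^3 × 0.70480^2 = 0.127785
P(M+6) = 10 × 0.29520^2 × 0.70480^3 = 0.305092
P(M+8) = 5 × 0.29520^1 × 0.70480^4 = 0.364208
P(M+10) = 0.70480^5 = 0.173912
The M+8 peak is largest (0.364208); scaling to 100 gives 0.6 : 7.3 : 35.1 : 83.8 : 100.0 : 47.8.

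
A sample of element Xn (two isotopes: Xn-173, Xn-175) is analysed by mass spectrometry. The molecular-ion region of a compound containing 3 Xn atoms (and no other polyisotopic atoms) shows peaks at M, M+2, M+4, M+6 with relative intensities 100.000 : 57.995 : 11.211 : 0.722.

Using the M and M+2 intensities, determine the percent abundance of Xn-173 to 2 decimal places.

If p is the fraction of Xn that is Xn-173, then I(M+2)/I(M) = [C(3,1)·p^2·(1−p)] / p^3 = 3·(1−p)/p = 57.995/100.000 = 0.5799
(1−p)/p = 0.5799/3 = 0.1933  ⇒  p = 1/(1 + 0.1933) = 0.8380
Xn-173: 83.80%, Xn-175: 16.20%.

83.80%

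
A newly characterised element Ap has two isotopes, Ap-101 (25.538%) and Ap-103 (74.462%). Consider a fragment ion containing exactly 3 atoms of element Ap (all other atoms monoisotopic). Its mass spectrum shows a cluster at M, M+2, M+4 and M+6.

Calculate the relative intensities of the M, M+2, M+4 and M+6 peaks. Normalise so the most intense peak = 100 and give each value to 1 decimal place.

3.9 : 34.3 : 100.0 : 97.2

Expanding (0.25538 + 0.74462)^3:
P(M) = 0.25538^3 = 0.016656
P(M+2) = 3 × 0.25538^2 × 0.74462^1 = 0.145690
P(M+4) = 3 × 0.25538^1 × 0.74462^2 = 0.424793
P(M+6) = 0.74462^3 = 0.412861
The M+4 peak is largest (0.424793); scaling to 100 gives 3.9 : 34.3 : 100.0 : 97.2.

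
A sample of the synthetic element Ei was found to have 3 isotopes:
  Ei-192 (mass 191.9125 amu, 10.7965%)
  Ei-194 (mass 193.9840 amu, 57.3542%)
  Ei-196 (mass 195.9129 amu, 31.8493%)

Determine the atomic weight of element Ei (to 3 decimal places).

194.375 amu

Average mass = Σ (abundance × isotope mass) = 0.107965 × 191.9125 + 0.573542 × 193.9840 + 0.318493 × 195.9129
= 20.71983 + 111.25797 + 62.39689 = 194.37469 amu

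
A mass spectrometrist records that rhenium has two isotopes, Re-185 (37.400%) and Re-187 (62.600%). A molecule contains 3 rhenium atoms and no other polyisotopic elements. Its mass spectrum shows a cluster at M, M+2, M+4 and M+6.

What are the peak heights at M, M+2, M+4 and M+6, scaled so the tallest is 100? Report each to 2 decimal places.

11.90 : 59.74 : 100.00 : 55.79

The 3 Re atoms are independent, so intensities follow the terms of (0.37400 + 0.62600)^3.
P(M) = 0.37400^3 = 0.052314
P(M+2) = 3 × 0.37400^2 × 0.62600^1 = 0.262687
P(M+4) = 3 × 0.37400^1 × 0.62600^2 = 0.439685
P(M+6) = 0.62600^3 = 0.245314
The M+4 peak is largest (0.439685); scaling to 100 gives 11.90 : 59.74 : 100.00 : 55.79.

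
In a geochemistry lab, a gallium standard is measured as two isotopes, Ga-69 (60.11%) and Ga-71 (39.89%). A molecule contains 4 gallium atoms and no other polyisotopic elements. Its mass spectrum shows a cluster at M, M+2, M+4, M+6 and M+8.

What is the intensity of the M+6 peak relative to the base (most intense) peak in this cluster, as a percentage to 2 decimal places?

(0.6011 + 0.3989)^4 gives M 0.1306, M+2 0.3465, M+4 0.3450, M+6 0.1526, M+8 0.0253; the largest is M+2.
P(M+2) = C(4,1) × 0.6011^3 × 0.3989^1 = 4 × 0.21719018 × 0.3989 = 0.346549 (base)
P(M+6) = C(4,3) × 0.6011^1 × 0.3989^3 = 4 × 0.6011 × 0.06347345 = 0.152616
Relative intensity = 0.152616 / 0.346549 × 100 = 44.04

44.04%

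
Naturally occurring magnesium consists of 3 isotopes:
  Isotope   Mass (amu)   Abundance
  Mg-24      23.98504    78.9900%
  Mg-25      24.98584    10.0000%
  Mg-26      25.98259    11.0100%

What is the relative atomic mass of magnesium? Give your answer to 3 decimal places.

24.305 amu

Average mass = Σ (abundance × isotope mass) = 0.789900 × 23.98504 + 0.100000 × 24.98584 + 0.110100 × 25.98259
= 18.945783 + 2.498584 + 2.860683 = 24.305050 amu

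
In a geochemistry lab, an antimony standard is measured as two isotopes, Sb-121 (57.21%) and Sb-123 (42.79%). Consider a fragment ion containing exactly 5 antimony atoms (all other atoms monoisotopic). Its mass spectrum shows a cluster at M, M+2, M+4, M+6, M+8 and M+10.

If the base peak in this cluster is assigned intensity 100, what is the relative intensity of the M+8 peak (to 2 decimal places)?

27.97

(0.5721 + 0.4279)^5 gives M 0.0613, M+2 0.2292, M+4 0.3428, M+6 0.2564, M+8 0.0959, M+10 0.0143; the largest is M+4.
P(M+4) = C(5,2) × 0.5721^3 × 0.4279^2 = 10 × 0.18724742 × 0.18309841 = 0.342847 (base)
P(M+8) = C(5,4) × 0.5721^1 × 0.4279^4 = 5 × 0.5721 × 0.03352503 = 0.095898
Relative intensity = 0.095898 / 0.342847 × 100 = 27.97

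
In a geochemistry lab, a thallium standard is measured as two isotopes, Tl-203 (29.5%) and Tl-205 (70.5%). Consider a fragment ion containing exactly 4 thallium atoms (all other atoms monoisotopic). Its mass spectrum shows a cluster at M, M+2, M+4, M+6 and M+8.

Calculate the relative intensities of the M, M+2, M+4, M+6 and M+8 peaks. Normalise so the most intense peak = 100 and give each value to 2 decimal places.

Expanding (0.295 + 0.705)^4:
P(M) = 0.295^4 = 0.007573
P(M+2) = 4 × 0.295^3 × 0.705^1 = 0.072396
P(M+4) = 6 × 0.295^2 × 0.705^2 = 0.259522
P(M+6) = 4 × 0.295^1 × 0.705^3 = 0.413475
P(M+8) = 0.705^4 = 0.247034
The M+6 peak is largest (0.413475); scaling to 100 gives 1.83 : 17.51 : 62.77 : 100.00 : 59.75.

1.83 : 17.51 : 62.77 : 100.00 : 59.75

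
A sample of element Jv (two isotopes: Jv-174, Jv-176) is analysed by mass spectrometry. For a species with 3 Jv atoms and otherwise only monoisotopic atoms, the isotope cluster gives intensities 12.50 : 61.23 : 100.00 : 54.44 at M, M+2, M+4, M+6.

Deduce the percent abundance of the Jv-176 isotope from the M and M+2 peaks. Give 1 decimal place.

If p is the fraction of Jv that is Jv-174, then I(M+2)/I(M) = [C(3,1)·p^2·(1−p)] / p^3 = 3·(1−p)/p = 61.23/12.50 = 4.8984
(1−p)/p = 4.8984/3 = 1.6328  ⇒  p = 1/(1 + 1.6328) = 0.3798
Jv-174: 38.0%, Jv-176: 62.0%.

62.0%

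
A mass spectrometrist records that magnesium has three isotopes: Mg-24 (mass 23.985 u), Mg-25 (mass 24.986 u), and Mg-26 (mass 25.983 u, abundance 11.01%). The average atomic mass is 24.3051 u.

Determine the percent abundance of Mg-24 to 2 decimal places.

The remaining 88.99% is split between Mg-24 (fraction x) and Mg-25 (fraction 0.8899 − x).
Substituting: 23.985x + 24.986(0.8899 − x) = 21.4443717
(23.985 − 24.986)x = -0.7906697  ⇒  x = 0.78988, y = 0.10002
Mg-24: 78.99%, Mg-25: 10.00%.

78.99%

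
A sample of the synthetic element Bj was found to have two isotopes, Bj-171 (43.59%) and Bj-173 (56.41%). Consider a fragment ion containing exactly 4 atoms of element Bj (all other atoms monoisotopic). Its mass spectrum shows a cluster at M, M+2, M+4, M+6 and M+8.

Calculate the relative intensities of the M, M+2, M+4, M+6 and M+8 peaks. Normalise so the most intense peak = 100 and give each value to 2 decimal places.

9.95 : 51.52 : 100.00 : 86.27 : 27.91

Expanding (0.4359 + 0.5641)^4:
P(M) = 0.4359^4 = 0.036103
P(M+2) = 4 × 0.4359^3 × 0.5641^1 = 0.186886
P(M+4) = 6 × 0.4359^2 × 0.5641^2 = 0.362775
P(M+6) = 4 × 0.4359^1 × 0.5641^3 = 0.312979
P(M+8) = 0.5641^4 = 0.101257
The M+4 peak is largest (0.362775); scaling to 100 gives 9.95 : 51.52 : 100.00 : 86.27 : 27.91.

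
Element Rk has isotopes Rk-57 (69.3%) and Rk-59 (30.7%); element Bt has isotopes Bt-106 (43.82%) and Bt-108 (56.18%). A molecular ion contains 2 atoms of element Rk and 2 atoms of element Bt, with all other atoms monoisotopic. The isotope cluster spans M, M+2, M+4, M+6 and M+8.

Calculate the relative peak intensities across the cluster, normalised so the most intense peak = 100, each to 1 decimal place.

Element Rk pattern (n=2): 0.480249 : 0.425502 : 0.094249
Element Bt pattern (n=2): 0.19201924 : 0.49236152 : 0.31561924
Convolve the two distributions (both contribute in 2-u steps):
  M: 0.480249×0.19201924 = 0.092217
  M+2: 0.480249×0.49236152 + 0.425502×0.19201924 = 0.318161
  M+4: 0.480249×0.31561924 + 0.425502×0.49236152 + 0.094249×0.19201924 = 0.379174
  M+6: 0.425502×0.31561924 + 0.094249×0.49236152 = 0.180701
  M+8: 0.094249×0.31561924 = 0.029747
Scale to base peak (0.379174) = 100: 24.3 : 83.9 : 100.0 : 47.7 : 7.8

24.3 : 83.9 : 100.0 : 47.7 : 7.8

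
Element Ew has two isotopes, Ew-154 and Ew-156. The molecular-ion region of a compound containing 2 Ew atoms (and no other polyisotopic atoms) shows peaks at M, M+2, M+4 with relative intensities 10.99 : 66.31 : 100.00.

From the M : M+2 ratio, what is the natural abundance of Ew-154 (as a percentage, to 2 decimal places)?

If p is the fraction of Ew that is Ew-154, then I(M+2)/I(M) = [C(2,1)·p^1·(1−p)] / p^2 = 2·(1−p)/p = 66.31/10.99 = 6.0337
(1−p)/p = 6.0337/2 = 3.0168  ⇒  p = 1/(1 + 3.0168) = 0.2490
Ew-154: 24.90%, Ew-156: 75.10%.

24.90%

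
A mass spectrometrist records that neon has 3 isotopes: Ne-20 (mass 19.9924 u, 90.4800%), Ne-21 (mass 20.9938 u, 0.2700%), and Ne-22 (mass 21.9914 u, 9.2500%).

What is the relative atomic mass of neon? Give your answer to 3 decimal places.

20.180 u

Ar = Σ fᵢ·mᵢ = 0.904800 × 19.9924 + 0.002700 × 20.9938 + 0.092500 × 21.9914
= 18.08912 + 0.05668 + 2.03420 = 20.18000 u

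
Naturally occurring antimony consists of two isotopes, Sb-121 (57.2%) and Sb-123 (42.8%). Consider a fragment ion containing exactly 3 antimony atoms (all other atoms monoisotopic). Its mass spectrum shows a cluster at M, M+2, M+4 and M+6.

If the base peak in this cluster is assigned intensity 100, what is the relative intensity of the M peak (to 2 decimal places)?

44.55

Term probabilities: M 0.1871, M+2 0.4201, M+4 0.3143, M+6 0.0784. Base peak = M+2.
P(M+2) = C(3,1) × 0.572^2 × 0.428^1 = 3 × 0.327184 × 0.4280 = 0.420104 (base)
P(M) = C(3,0) × 0.572^3 × 0.428^0 = 1 × 0.18714925 × 1.0000 = 0.187149
Relative intensity = 0.187149 / 0.420104 × 100 = 44.55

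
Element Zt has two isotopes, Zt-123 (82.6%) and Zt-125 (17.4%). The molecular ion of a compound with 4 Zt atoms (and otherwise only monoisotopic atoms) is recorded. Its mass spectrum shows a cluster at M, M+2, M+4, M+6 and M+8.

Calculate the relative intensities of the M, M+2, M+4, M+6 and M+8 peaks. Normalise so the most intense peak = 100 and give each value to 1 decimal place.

100.0 : 84.3 : 26.6 : 3.7 : 0.2

Each Zt atom is independently Zt-123 (p = 0.826) or Zt-125 (q = 0.174); the cluster is the binomial expansion (p + q)^4.
P(M) = 0.826^4 = 0.465501
P(M+2) = 4 × 0.826^3 × 0.174^1 = 0.392238
P(M+4) = 6 × 0.826^2 × 0.174^2 = 0.123940
P(M+6) = 4 × 0.826^1 × 0.174^3 = 0.017406
P(M+8) = 0.174^4 = 0.000917
The M peak is largest (0.465501); scaling to 100 gives 100.0 : 84.3 : 26.6 : 3.7 : 0.2.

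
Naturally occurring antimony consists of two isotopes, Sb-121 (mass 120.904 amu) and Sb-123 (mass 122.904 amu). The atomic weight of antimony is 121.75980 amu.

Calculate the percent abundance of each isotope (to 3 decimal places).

Writing the weighted mean with unknown fraction x of Sb-121:
120.904·x + 122.904·(1 − x) = 121.75980
(120.904 − 122.904)·x = 121.75980 − 122.904
x = -1.14420 / -2.000 = 0.57210 → 57.210% Sb-121, 42.790% Sb-123.

Sb-121: 57.210%, Sb-123: 42.790%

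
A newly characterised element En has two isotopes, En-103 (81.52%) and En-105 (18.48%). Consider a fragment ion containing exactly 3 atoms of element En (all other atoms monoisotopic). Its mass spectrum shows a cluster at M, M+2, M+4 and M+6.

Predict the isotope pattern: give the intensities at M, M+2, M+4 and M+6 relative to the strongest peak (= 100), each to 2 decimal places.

Expanding (0.8152 + 0.1848)^3:
P(M) = 0.8152^3 = 0.541742
P(M+2) = 3 × 0.8152^2 × 0.1848^1 = 0.368427
P(M+4) = 3 × 0.8152^1 × 0.1848^2 = 0.083520
P(M+6) = 0.1848^3 = 0.006311
The M peak is largest (0.541742); scaling to 100 gives 100.00 : 68.01 : 15.42 : 1.16.

100.00 : 68.01 : 15.42 : 1.16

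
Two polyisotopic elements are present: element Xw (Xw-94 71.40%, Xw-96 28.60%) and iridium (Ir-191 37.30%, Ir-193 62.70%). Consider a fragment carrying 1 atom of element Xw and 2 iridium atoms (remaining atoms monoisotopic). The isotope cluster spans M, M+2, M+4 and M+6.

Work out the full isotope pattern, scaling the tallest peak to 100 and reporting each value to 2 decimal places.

23.97 : 90.18 : 100.00 : 27.13

Element Xw pattern (n=1): 0.7140 : 0.2860
Iridium pattern (n=2): 0.139129 : 0.467742 : 0.393129
Convolve the two distributions (both contribute in 2-u steps):
  M: 0.7140×0.139129 = 0.099338
  M+2: 0.7140×0.467742 + 0.2860×0.139129 = 0.373759
  M+4: 0.7140×0.393129 + 0.2860×0.467742 = 0.414468
  M+6: 0.2860×0.393129 = 0.112435
Scale to base peak (0.414468) = 100: 23.97 : 90.18 : 100.00 : 27.13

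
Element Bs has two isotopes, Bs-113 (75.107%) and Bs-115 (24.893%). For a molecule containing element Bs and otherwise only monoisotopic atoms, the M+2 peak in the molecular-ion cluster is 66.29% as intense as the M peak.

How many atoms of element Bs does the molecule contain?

2

The M+2/M ratio from n Bs atoms is n · q/p = n · 0.24893/0.75107.
n = 0.6629 × 0.75107/0.24893 = 2.00 ≈ 2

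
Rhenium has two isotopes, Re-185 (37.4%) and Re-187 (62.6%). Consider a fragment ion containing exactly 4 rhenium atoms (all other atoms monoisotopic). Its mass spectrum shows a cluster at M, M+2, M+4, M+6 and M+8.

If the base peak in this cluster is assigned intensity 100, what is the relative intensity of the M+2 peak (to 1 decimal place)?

Binomial terms of (0.374 + 0.626)^4: M 0.0196, M+2 0.1310, M+4 0.3289, M+6 0.3670, M+8 0.1536 → M+6 is the base peak.
P(M+6) = C(4,3) × 0.374^1 × 0.626^3 = 4 × 0.3740 × 0.24531438 = 0.366990 (base)
P(M+2) = C(4,1) × 0.374^3 × 0.626^1 = 4 × 0.05231362 × 0.6260 = 0.130993
Relative intensity = 0.130993 / 0.366990 × 100 = 35.7

35.7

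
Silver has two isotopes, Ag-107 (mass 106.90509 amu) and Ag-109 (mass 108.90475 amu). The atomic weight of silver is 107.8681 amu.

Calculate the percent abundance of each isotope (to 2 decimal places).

With x = fraction of Ag-107 (so Ag-109 is 1 − x):
106.90509·x + 108.90475·(1 − x) = 107.8681
(106.90509 − 108.90475)·x = 107.8681 − 108.90475
x = -1.03665 / -1.99966 = 0.51841 → 51.84% Ag-107, 48.16% Ag-109.

Ag-107: 51.84%, Ag-109: 48.16%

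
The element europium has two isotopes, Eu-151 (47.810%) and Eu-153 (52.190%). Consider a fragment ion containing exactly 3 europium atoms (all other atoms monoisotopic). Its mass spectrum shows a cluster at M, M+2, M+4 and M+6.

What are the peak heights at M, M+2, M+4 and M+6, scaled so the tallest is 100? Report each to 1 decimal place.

The 3 Eu atoms are independent, so intensities follow the terms of (0.47810 + 0.52190)^3.
P(M) = 0.47810^3 = 0.109284
P(M+2) = 3 × 0.47810^2 × 0.52190^1 = 0.357887
P(M+4) = 3 × 0.47810^1 × 0.52190^2 = 0.390674
P(M+6) = 0.52190^3 = 0.142155
The M+4 peak is largest (0.390674); scaling to 100 gives 28.0 : 91.6 : 100.0 : 36.4.

28.0 : 91.6 : 100.0 : 36.4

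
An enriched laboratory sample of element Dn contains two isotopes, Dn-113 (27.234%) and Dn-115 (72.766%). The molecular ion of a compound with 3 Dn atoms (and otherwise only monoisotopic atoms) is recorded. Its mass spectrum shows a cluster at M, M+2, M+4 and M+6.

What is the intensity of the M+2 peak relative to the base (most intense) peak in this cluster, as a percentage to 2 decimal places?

37.43%

Binomial terms of (0.27234 + 0.72766)^3: M 0.0202, M+2 0.1619, M+4 0.4326, M+6 0.3853 → M+4 is the base peak.
P(M+4) = C(3,2) × 0.27234^1 × 0.72766^2 = 3 × 0.27234 × 0.52948908 = 0.432603 (base)
P(M+2) = C(3,1) × 0.27234^2 × 0.72766^1 = 3 × 0.07416908 × 0.72766 = 0.161910
Relative intensity = 0.161910 / 0.432603 × 100 = 37.43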